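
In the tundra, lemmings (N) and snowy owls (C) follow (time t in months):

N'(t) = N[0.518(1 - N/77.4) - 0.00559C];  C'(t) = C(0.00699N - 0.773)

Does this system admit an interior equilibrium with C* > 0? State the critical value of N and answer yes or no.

The predator equation gives dC/dt > 0 only when N > 0.773/0.00699 = 111.
Without the predator, N → K = 77.4. Since 77.4 < 111, the predator cannot invade.

Threshold N = 111; K < 111, so no, the predator goes extinct.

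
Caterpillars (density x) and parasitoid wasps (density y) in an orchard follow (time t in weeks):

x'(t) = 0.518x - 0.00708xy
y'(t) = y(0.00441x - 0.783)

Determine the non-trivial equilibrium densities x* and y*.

x* ≈ 178, y* ≈ 73.2

Set dy/dt = 0 with y > 0: 0.00441x - 0.783 = 0, so x* = 0.783/0.00441 = 178.
Set dx/dt = 0 with x > 0: 0.518 - 0.00708y = 0, so y* = 0.518/0.00708 = 73.2.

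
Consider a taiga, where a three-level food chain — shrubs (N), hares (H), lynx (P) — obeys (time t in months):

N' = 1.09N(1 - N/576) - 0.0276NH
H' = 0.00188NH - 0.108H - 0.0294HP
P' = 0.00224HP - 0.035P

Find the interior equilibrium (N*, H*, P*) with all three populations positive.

From dP/dt = 0: 0.00224H* = 0.035, so H* = 15.6.
From dN/dt = 0: 1.09(1 - N*/576) = 0.0276·15.6, giving N* = 576·(1 - 0.396) = 348.
From dH/dt = 0: 0.00188·348 - 0.108 = 0.0294P*, so P* = 0.546/0.0294 = 18.6.

N* ≈ 348, H* ≈ 15.6, P* ≈ 18.6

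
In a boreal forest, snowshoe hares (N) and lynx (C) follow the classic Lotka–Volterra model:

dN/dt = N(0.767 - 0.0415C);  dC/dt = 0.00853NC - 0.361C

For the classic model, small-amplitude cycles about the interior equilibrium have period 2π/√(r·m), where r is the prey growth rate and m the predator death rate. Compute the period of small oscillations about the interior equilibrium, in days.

Here r = 0.767 and m = 0.361, so r·m = 0.277.
ω = √0.277 = 0.526 per day, hence T = 2π/ω ≈ 11.9 days.

T ≈ 11.9 days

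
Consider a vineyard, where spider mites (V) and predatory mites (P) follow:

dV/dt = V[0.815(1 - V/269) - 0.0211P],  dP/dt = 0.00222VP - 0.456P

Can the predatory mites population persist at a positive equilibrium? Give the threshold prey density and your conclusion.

Threshold V = 205; K > 205, so yes, the predator persists.

The predator equation gives dP/dt > 0 only when V > 0.456/0.00222 = 205.
Without the predator, V → K = 269. Since 269 > 205, the predator can invade and persist.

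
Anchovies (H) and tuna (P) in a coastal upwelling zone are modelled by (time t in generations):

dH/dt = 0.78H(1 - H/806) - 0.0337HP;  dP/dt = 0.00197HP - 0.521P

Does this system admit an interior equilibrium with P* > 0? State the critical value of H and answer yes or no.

Threshold H = 264; K > 264, so yes, the predator persists.

The predator equation gives dP/dt > 0 only when H > 0.521/0.00197 = 264.
Without the predator, H → K = 806. Since 806 > 264, the predator can invade and persist.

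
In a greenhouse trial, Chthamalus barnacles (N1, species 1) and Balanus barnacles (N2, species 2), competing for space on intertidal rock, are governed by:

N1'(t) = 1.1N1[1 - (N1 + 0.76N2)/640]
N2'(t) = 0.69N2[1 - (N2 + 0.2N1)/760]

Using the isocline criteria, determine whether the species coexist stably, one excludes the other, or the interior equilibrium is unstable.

stable coexistence

Compare the nullcline intercepts: K1/α12 = 640/0.76 = 842 > K2 = 760; K2/α21 = 760/0.2 = 3800 > K1 = 640.
Since both inequalities hold, each species can invade when rare, so the interior equilibrium is stable.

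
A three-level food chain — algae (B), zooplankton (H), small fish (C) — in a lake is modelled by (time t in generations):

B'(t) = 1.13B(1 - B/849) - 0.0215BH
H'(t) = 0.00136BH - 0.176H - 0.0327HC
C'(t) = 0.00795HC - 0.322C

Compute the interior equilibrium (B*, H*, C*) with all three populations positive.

B* ≈ 195, H* ≈ 40.5, C* ≈ 2.72

From dC/dt = 0: 0.00795H* = 0.322, so H* = 40.5.
From dB/dt = 0: 1.13(1 - B*/849) = 0.0215·40.5, giving B* = 849·(1 - 0.771) = 195.
From dH/dt = 0: 0.00136·195 - 0.176 = 0.0327C*, so C* = 0.0888/0.0327 = 2.72.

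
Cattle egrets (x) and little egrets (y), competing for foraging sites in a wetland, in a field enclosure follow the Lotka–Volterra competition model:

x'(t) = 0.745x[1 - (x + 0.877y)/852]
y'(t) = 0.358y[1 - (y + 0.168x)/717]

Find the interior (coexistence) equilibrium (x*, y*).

x* ≈ 262, y* ≈ 673

Setting both brackets to zero gives the nullclines x + 0.877y = 852 and 0.168x + y = 717.
Substituting y = 717 - 0.168x into the first: x(1 - 0.877·0.168) = 852 - 0.877·717.
So x* = 223/0.853 = 262, and then y* = 717 - 0.168·262 = 673.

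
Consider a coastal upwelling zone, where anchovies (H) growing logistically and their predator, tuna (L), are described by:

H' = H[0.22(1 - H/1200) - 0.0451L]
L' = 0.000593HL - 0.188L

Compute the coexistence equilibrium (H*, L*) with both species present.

From dL/dt = 0 with L > 0: 0.000593H* = 0.188, so H* = 317.
Substitute into dH/dt = 0: 0.22(1 - 317/1200) = 0.0451L*.
The bracket is 0.736, giving L* = 0.162/0.0451 = 3.59.

H* ≈ 317, L* ≈ 3.59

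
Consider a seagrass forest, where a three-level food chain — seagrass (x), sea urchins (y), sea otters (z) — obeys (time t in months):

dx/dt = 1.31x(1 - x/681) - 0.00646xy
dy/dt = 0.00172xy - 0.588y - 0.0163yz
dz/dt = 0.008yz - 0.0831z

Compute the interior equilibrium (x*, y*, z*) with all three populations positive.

x* ≈ 646, y* ≈ 10.4, z* ≈ 32.1

From dz/dt = 0: 0.008y* = 0.0831, so y* = 10.4.
From dx/dt = 0: 1.31(1 - x*/681) = 0.00646·10.4, giving x* = 681·(1 - 0.0512) = 646.
From dy/dt = 0: 0.00172·646 - 0.588 = 0.0163z*, so z* = 0.523/0.0163 = 32.1.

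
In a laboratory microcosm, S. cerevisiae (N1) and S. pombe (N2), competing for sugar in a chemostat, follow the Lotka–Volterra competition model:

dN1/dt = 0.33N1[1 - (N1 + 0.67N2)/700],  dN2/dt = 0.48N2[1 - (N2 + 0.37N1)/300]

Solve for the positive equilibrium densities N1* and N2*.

Setting both brackets to zero gives the nullclines N1 + 0.67N2 = 700 and 0.37N1 + N2 = 300.
Substituting N2 = 300 - 0.37N1 into the first: N1(1 - 0.67·0.37) = 700 - 0.67·300.
So N1* = 499/0.752 = 663, and then N2* = 300 - 0.37·663 = 54.5.

N1* ≈ 663, N2* ≈ 54.5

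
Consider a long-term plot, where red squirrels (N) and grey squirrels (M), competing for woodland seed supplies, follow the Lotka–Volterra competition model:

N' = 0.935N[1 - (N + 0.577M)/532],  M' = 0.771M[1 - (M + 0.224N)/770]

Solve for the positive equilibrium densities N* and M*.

N* ≈ 101, M* ≈ 747

Setting both brackets to zero gives the nullclines N + 0.577M = 532 and 0.224N + M = 770.
Substituting M = 770 - 0.224N into the first: N(1 - 0.577·0.224) = 532 - 0.577·770.
So N* = 87.7/0.871 = 101, and then M* = 770 - 0.224·101 = 747.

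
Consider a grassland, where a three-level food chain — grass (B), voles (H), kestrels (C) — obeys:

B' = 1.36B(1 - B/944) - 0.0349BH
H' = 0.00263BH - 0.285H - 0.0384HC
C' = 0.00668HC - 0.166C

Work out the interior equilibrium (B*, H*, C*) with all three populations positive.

B* ≈ 342, H* ≈ 24.9, C* ≈ 16

From dC/dt = 0: 0.00668H* = 0.166, so H* = 24.9.
From dB/dt = 0: 1.36(1 - B*/944) = 0.0349·24.9, giving B* = 944·(1 - 0.638) = 342.
From dH/dt = 0: 0.00263·342 - 0.285 = 0.0384C*, so C* = 0.614/0.0384 = 16.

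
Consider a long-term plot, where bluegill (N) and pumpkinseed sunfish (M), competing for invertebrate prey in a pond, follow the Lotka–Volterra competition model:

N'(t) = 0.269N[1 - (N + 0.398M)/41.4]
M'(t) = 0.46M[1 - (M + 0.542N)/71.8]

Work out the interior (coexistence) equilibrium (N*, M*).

N* ≈ 16.4, M* ≈ 62.9

Setting both brackets to zero gives the nullclines N + 0.398M = 41.4 and 0.542N + M = 71.8.
Substituting M = 71.8 - 0.542N into the first: N(1 - 0.398·0.542) = 41.4 - 0.398·71.8.
So N* = 12.8/0.784 = 16.4, and then M* = 71.8 - 0.542·16.4 = 62.9.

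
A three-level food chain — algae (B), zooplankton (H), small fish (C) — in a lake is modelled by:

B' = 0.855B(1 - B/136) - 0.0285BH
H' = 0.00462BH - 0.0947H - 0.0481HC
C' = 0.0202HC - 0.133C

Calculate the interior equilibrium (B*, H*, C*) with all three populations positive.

From dC/dt = 0: 0.0202H* = 0.133, so H* = 6.58.
From dB/dt = 0: 0.855(1 - B*/136) = 0.0285·6.58, giving B* = 136·(1 - 0.219) = 106.
From dH/dt = 0: 0.00462·106 - 0.0947 = 0.0481C*, so C* = 0.396/0.0481 = 8.23.

B* ≈ 106, H* ≈ 6.58, C* ≈ 8.23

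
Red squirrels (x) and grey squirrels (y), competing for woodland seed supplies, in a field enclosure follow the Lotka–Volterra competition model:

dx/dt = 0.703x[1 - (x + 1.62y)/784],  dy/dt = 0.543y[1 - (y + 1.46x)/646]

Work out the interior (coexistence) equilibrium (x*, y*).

x* ≈ 192, y* ≈ 365

Setting both brackets to zero gives the nullclines x + 1.62y = 784 and 1.46x + y = 646.
Substituting y = 646 - 1.46x into the first: x(1 - 1.62·1.46) = 784 - 1.62·646.
So x* = -263/-1.37 = 192, and then y* = 646 - 1.46·192 = 365.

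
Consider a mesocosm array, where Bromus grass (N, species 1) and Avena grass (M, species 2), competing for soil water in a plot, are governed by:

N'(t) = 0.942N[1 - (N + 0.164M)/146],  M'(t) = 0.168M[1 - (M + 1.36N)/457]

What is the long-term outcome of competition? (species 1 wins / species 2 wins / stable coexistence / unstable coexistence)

Compare the nullcline intercepts: K1/α12 = 146/0.164 = 890 > K2 = 457; K2/α21 = 457/1.36 = 336 > K1 = 146.
Since both inequalities hold, each species can invade when rare, so the interior equilibrium is stable.

stable coexistence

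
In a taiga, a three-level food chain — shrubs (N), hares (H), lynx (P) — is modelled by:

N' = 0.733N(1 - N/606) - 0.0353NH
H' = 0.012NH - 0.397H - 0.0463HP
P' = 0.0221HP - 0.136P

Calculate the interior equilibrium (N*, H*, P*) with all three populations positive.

From dP/dt = 0: 0.0221H* = 0.136, so H* = 6.15.
From dN/dt = 0: 0.733(1 - N*/606) = 0.0353·6.15, giving N* = 606·(1 - 0.296) = 426.
From dH/dt = 0: 0.012·426 - 0.397 = 0.0463P*, so P* = 4.72/0.0463 = 102.

N* ≈ 426, H* ≈ 6.15, P* ≈ 102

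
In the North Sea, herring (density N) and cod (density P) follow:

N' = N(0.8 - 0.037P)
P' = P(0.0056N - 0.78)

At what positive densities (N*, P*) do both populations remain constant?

Set dP/dt = 0 with P > 0: 0.0056N - 0.78 = 0, so N* = 0.78/0.0056 = 139.
Set dN/dt = 0 with N > 0: 0.8 - 0.037P = 0, so P* = 0.8/0.037 = 21.6.

N* ≈ 139, P* ≈ 21.6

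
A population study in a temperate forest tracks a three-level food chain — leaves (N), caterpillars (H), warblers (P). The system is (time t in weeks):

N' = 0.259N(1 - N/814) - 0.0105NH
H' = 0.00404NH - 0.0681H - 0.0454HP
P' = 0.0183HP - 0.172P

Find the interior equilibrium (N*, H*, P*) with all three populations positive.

N* ≈ 504, H* ≈ 9.4, P* ≈ 43.3

From dP/dt = 0: 0.0183H* = 0.172, so H* = 9.4.
From dN/dt = 0: 0.259(1 - N*/814) = 0.0105·9.4, giving N* = 814·(1 - 0.381) = 504.
From dH/dt = 0: 0.00404·504 - 0.0681 = 0.0454P*, so P* = 1.97/0.0454 = 43.3.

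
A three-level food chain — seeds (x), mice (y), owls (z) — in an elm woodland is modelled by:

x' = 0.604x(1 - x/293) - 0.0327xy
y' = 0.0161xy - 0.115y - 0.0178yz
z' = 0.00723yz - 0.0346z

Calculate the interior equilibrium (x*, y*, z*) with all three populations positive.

From dz/dt = 0: 0.00723y* = 0.0346, so y* = 4.79.
From dx/dt = 0: 0.604(1 - x*/293) = 0.0327·4.79, giving x* = 293·(1 - 0.259) = 217.
From dy/dt = 0: 0.0161·217 - 0.115 = 0.0178z*, so z* = 3.38/0.0178 = 190.

x* ≈ 217, y* ≈ 4.79, z* ≈ 190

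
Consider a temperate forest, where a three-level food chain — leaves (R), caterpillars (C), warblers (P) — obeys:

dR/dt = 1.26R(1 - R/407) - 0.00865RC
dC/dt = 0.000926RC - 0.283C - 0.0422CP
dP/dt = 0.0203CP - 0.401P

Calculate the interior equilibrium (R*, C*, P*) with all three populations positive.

R* ≈ 352, C* ≈ 19.8, P* ≈ 1.01

From dP/dt = 0: 0.0203C* = 0.401, so C* = 19.8.
From dR/dt = 0: 1.26(1 - R*/407) = 0.00865·19.8, giving R* = 407·(1 - 0.136) = 352.
From dC/dt = 0: 0.000926·352 - 0.283 = 0.0422P*, so P* = 0.0428/0.0422 = 1.01.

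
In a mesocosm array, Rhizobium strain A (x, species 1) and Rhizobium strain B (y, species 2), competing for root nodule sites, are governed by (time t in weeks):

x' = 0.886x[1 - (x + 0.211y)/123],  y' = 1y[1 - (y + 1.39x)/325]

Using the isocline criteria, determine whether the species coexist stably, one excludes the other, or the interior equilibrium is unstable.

Compare the nullcline intercepts: K1/α12 = 123/0.211 = 583 > K2 = 325; K2/α21 = 325/1.39 = 234 > K1 = 123.
Since both inequalities hold, each species can invade when rare, so the interior equilibrium is stable.

stable coexistence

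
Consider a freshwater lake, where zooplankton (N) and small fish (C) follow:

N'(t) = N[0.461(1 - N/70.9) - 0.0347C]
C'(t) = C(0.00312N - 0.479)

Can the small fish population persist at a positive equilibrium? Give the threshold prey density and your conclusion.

The predator equation gives dC/dt > 0 only when N > 0.479/0.00312 = 154.
Without the predator, N → K = 70.9. Since 70.9 < 154, the predator cannot invade.

Threshold N = 154; K < 154, so no, the predator goes extinct.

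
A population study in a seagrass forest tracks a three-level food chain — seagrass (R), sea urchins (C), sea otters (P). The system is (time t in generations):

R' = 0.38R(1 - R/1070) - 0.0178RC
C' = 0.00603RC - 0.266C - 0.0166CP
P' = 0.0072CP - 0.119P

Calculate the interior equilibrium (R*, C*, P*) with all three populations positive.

From dP/dt = 0: 0.0072C* = 0.119, so C* = 16.5.
From dR/dt = 0: 0.38(1 - R*/1070) = 0.0178·16.5, giving R* = 1070·(1 - 0.774) = 242.
From dC/dt = 0: 0.00603·242 - 0.266 = 0.0166P*, so P* = 1.19/0.0166 = 71.7.

R* ≈ 242, C* ≈ 16.5, P* ≈ 71.7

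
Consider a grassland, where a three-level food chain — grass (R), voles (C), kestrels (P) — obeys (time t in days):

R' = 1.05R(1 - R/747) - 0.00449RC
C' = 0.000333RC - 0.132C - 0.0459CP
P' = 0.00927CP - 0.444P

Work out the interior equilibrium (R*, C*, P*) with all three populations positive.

From dP/dt = 0: 0.00927C* = 0.444, so C* = 47.9.
From dR/dt = 0: 1.05(1 - R*/747) = 0.00449·47.9, giving R* = 747·(1 - 0.205) = 594.
From dC/dt = 0: 0.000333·594 - 0.132 = 0.0459P*, so P* = 0.0658/0.0459 = 1.43.

R* ≈ 594, C* ≈ 47.9, P* ≈ 1.43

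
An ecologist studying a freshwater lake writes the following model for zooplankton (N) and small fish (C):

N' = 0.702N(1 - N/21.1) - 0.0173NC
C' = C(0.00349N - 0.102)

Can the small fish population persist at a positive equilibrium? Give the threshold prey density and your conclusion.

Threshold N = 29.2; K < 29.2, so no, the predator goes extinct.

The predator equation gives dC/dt > 0 only when N > 0.102/0.00349 = 29.2.
Without the predator, N → K = 21.1. Since 21.1 < 29.2, the predator cannot invade.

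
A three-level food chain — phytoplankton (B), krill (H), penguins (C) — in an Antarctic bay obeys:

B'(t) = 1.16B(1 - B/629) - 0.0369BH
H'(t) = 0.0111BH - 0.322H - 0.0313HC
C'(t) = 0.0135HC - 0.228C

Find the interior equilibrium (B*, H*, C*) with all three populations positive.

From dC/dt = 0: 0.0135H* = 0.228, so H* = 16.9.
From dB/dt = 0: 1.16(1 - B*/629) = 0.0369·16.9, giving B* = 629·(1 - 0.537) = 291.
From dH/dt = 0: 0.0111·291 - 0.322 = 0.0313C*, so C* = 2.91/0.0313 = 92.9.

B* ≈ 291, H* ≈ 16.9, C* ≈ 92.9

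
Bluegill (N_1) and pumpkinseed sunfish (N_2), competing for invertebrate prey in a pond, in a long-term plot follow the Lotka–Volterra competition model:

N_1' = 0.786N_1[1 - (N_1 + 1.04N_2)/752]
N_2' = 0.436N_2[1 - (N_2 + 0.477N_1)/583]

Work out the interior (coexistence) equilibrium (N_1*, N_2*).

Setting both brackets to zero gives the nullclines N_1 + 1.04N_2 = 752 and 0.477N_1 + N_2 = 583.
Substituting N_2 = 583 - 0.477N_1 into the first: N_1(1 - 1.04·0.477) = 752 - 1.04·583.
So N_1* = 146/0.504 = 289, and then N_2* = 583 - 0.477·289 = 445.

N_1* ≈ 289, N_2* ≈ 445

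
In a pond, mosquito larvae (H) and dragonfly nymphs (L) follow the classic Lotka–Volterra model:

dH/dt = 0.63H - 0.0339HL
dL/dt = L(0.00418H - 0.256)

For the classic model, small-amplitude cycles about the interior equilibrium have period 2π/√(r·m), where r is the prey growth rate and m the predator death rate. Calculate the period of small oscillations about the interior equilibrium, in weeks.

Here r = 0.63 and m = 0.256, so r·m = 0.161.
ω = √0.161 = 0.402 per week, hence T = 2π/ω ≈ 15.6 weeks.

T ≈ 15.6 weeks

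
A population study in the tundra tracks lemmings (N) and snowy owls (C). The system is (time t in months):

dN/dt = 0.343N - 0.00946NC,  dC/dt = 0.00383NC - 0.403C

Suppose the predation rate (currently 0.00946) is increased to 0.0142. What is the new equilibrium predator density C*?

At the interior fixed point, setting dN/dt = 0 with N > 0 fixes C* = (prey growth rate)/(NC coefficient) — independent of the other coefficients.
With the change, C* = 0.343/0.0142 = 24.2; it falls from 36.3.

C* ≈ 24.2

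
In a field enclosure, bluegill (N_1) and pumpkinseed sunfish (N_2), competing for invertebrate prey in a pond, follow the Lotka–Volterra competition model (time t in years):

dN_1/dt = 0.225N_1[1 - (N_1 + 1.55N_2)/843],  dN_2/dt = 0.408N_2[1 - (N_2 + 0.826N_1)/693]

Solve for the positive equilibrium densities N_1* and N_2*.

N_1* ≈ 825, N_2* ≈ 11.8

Setting both brackets to zero gives the nullclines N_1 + 1.55N_2 = 843 and 0.826N_1 + N_2 = 693.
Substituting N_2 = 693 - 0.826N_1 into the first: N_1(1 - 1.55·0.826) = 843 - 1.55·693.
So N_1* = -231/-0.28 = 825, and then N_2* = 693 - 0.826·825 = 11.8.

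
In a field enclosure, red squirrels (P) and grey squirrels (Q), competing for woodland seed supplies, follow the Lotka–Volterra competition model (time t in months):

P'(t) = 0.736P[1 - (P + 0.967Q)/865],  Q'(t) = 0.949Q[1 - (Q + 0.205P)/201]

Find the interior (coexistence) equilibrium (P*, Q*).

Setting both brackets to zero gives the nullclines P + 0.967Q = 865 and 0.205P + Q = 201.
Substituting Q = 201 - 0.205P into the first: P(1 - 0.967·0.205) = 865 - 0.967·201.
So P* = 671/0.802 = 836, and then Q* = 201 - 0.205·836 = 29.5.

P* ≈ 836, Q* ≈ 29.5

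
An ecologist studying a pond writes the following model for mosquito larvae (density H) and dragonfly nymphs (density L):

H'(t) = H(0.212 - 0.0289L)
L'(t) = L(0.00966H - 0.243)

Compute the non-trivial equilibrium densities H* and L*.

Set dL/dt = 0 with L > 0: 0.00966H - 0.243 = 0, so H* = 0.243/0.00966 = 25.2.
Set dH/dt = 0 with H > 0: 0.212 - 0.0289L = 0, so L* = 0.212/0.0289 = 7.34.

H* ≈ 25.2, L* ≈ 7.34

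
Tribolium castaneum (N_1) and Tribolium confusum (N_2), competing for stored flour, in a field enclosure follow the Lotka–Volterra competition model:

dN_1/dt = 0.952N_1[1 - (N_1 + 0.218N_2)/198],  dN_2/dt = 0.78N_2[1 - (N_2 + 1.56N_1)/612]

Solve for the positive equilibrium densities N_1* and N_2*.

Setting both brackets to zero gives the nullclines N_1 + 0.218N_2 = 198 and 1.56N_1 + N_2 = 612.
Substituting N_2 = 612 - 1.56N_1 into the first: N_1(1 - 0.218·1.56) = 198 - 0.218·612.
So N_1* = 64.6/0.66 = 97.9, and then N_2* = 612 - 1.56·97.9 = 459.

N_1* ≈ 97.9, N_2* ≈ 459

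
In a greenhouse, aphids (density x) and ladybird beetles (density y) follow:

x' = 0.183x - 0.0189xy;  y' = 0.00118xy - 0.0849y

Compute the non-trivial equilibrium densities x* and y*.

x* ≈ 71.9, y* ≈ 9.68

Set dy/dt = 0 with y > 0: 0.00118x - 0.0849 = 0, so x* = 0.0849/0.00118 = 71.9.
Set dx/dt = 0 with x > 0: 0.183 - 0.0189y = 0, so y* = 0.183/0.0189 = 9.68.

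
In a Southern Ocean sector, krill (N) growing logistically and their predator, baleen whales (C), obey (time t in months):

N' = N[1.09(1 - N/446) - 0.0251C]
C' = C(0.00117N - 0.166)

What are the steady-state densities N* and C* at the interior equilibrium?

N* ≈ 142, C* ≈ 29.6

From dC/dt = 0 with C > 0: 0.00117N* = 0.166, so N* = 142.
Substitute into dN/dt = 0: 1.09(1 - 142/446) = 0.0251C*.
The bracket is 0.682, giving C* = 0.743/0.0251 = 29.6.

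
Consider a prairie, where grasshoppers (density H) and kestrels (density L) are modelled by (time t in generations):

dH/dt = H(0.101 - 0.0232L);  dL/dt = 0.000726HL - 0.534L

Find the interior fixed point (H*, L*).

H* ≈ 736, L* ≈ 4.35

Set dL/dt = 0 with L > 0: 0.000726H - 0.534 = 0, so H* = 0.534/0.000726 = 736.
Set dH/dt = 0 with H > 0: 0.101 - 0.0232L = 0, so L* = 0.101/0.0232 = 4.35.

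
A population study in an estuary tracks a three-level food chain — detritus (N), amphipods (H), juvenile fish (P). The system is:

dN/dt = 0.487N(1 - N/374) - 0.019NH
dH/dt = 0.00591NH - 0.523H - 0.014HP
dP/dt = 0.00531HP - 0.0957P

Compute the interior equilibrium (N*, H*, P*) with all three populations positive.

From dP/dt = 0: 0.00531H* = 0.0957, so H* = 18.
From dN/dt = 0: 0.487(1 - N*/374) = 0.019·18, giving N* = 374·(1 - 0.703) = 111.
From dH/dt = 0: 0.00591·111 - 0.523 = 0.014P*, so P* = 0.133/0.014 = 9.51.

N* ≈ 111, H* ≈ 18, P* ≈ 9.51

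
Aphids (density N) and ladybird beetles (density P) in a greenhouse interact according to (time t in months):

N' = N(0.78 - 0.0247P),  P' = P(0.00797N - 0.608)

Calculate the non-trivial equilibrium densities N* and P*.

N* ≈ 76.3, P* ≈ 31.6

Set dP/dt = 0 with P > 0: 0.00797N - 0.608 = 0, so N* = 0.608/0.00797 = 76.3.
Set dN/dt = 0 with N > 0: 0.78 - 0.0247P = 0, so P* = 0.78/0.0247 = 31.6.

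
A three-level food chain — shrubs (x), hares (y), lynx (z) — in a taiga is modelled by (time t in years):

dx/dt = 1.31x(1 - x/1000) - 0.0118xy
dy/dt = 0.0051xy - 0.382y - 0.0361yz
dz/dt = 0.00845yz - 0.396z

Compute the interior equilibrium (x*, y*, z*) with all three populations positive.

From dz/dt = 0: 0.00845y* = 0.396, so y* = 46.9.
From dx/dt = 0: 1.31(1 - x*/1000) = 0.0118·46.9, giving x* = 1000·(1 - 0.422) = 578.
From dy/dt = 0: 0.0051·578 - 0.382 = 0.0361z*, so z* = 2.57/0.0361 = 71.1.

x* ≈ 578, y* ≈ 46.9, z* ≈ 71.1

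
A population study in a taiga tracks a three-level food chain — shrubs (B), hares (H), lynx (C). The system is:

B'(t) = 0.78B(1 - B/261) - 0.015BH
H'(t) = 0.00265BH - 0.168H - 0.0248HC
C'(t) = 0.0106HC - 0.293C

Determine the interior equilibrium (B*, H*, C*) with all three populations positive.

From dC/dt = 0: 0.0106H* = 0.293, so H* = 27.6.
From dB/dt = 0: 0.78(1 - B*/261) = 0.015·27.6, giving B* = 261·(1 - 0.532) = 122.
From dH/dt = 0: 0.00265·122 - 0.168 = 0.0248C*, so C* = 0.156/0.0248 = 6.29.

B* ≈ 122, H* ≈ 27.6, C* ≈ 6.29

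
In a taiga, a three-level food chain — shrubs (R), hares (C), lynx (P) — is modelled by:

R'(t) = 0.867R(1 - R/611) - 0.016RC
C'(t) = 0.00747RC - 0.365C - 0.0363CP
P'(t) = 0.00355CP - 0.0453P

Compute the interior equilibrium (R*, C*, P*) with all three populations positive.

From dP/dt = 0: 0.00355C* = 0.0453, so C* = 12.8.
From dR/dt = 0: 0.867(1 - R*/611) = 0.016·12.8, giving R* = 611·(1 - 0.235) = 467.
From dC/dt = 0: 0.00747·467 - 0.365 = 0.0363P*, so P* = 3.12/0.0363 = 86.1.

R* ≈ 467, C* ≈ 12.8, P* ≈ 86.1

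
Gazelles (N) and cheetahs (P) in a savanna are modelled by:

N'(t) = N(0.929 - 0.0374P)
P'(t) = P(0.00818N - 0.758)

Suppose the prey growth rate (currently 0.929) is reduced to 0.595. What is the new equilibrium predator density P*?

At the interior fixed point, setting dN/dt = 0 with N > 0 fixes P* = (prey growth rate)/(NP coefficient) — independent of the other coefficients.
With the change, P* = 0.595/0.0374 = 15.9; it falls from 24.8.

P* ≈ 15.9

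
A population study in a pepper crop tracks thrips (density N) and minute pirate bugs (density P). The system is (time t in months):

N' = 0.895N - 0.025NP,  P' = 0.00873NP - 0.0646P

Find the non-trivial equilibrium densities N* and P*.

Set dP/dt = 0 with P > 0: 0.00873N - 0.0646 = 0, so N* = 0.0646/0.00873 = 7.4.
Set dN/dt = 0 with N > 0: 0.895 - 0.025P = 0, so P* = 0.895/0.025 = 35.8.

N* ≈ 7.4, P* ≈ 35.8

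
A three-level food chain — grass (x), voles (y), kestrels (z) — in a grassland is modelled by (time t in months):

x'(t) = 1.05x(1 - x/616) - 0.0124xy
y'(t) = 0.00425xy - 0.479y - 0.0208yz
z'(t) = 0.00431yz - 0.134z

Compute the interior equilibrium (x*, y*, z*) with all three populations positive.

x* ≈ 390, y* ≈ 31.1, z* ≈ 56.6

From dz/dt = 0: 0.00431y* = 0.134, so y* = 31.1.
From dx/dt = 0: 1.05(1 - x*/616) = 0.0124·31.1, giving x* = 616·(1 - 0.367) = 390.
From dy/dt = 0: 0.00425·390 - 0.479 = 0.0208z*, so z* = 1.18/0.0208 = 56.6.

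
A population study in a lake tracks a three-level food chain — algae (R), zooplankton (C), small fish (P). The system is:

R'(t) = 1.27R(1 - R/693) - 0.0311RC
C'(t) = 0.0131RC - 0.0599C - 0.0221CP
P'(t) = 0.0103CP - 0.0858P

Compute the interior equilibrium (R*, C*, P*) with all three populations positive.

R* ≈ 552, C* ≈ 8.33, P* ≈ 324

From dP/dt = 0: 0.0103C* = 0.0858, so C* = 8.33.
From dR/dt = 0: 1.27(1 - R*/693) = 0.0311·8.33, giving R* = 693·(1 - 0.204) = 552.
From dC/dt = 0: 0.0131·552 - 0.0599 = 0.0221P*, so P* = 7.17/0.0221 = 324.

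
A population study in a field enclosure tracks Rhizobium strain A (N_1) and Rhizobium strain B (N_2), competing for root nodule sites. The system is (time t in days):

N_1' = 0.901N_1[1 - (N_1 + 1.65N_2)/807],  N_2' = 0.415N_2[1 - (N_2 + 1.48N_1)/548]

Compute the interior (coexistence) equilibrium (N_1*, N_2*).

Setting both brackets to zero gives the nullclines N_1 + 1.65N_2 = 807 and 1.48N_1 + N_2 = 548.
Substituting N_2 = 548 - 1.48N_1 into the first: N_1(1 - 1.65·1.48) = 807 - 1.65·548.
So N_1* = -97.2/-1.44 = 67.4, and then N_2* = 548 - 1.48·67.4 = 448.

N_1* ≈ 67.4, N_2* ≈ 448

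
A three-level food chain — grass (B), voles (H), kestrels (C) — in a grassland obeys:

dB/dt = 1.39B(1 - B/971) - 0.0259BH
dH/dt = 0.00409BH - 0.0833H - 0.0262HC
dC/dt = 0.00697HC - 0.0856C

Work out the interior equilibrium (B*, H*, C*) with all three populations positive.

From dC/dt = 0: 0.00697H* = 0.0856, so H* = 12.3.
From dB/dt = 0: 1.39(1 - B*/971) = 0.0259·12.3, giving B* = 971·(1 - 0.229) = 749.
From dH/dt = 0: 0.00409·749 - 0.0833 = 0.0262C*, so C* = 2.98/0.0262 = 114.

B* ≈ 749, H* ≈ 12.3, C* ≈ 114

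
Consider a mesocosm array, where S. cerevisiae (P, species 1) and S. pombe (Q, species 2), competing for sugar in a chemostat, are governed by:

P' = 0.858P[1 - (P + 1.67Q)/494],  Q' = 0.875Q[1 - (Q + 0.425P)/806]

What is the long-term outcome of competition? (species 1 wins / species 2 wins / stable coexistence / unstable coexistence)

Compare the nullcline intercepts: K1/α12 = 494/1.67 = 296 < K2 = 806; K2/α21 = 806/0.425 = 1900 > K1 = 494.
Since the inequalities point opposite ways, species 2 can invade but species 1 cannot.

species 2 excludes species 1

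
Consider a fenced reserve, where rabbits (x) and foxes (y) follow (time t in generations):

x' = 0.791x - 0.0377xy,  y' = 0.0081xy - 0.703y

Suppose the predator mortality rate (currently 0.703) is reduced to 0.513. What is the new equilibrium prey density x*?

x* ≈ 63.3

At the interior fixed point, setting dy/dt = 0 with y > 0 fixes x* = (predator death rate)/(xy coefficient) — independent of the other coefficients.
With the change, x* = 0.513/0.0081 = 63.3; it falls from 86.8.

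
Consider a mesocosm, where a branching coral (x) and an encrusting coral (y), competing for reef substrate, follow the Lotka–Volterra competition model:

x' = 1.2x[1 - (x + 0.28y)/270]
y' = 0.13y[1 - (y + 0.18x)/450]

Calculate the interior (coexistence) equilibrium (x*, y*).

Setting both brackets to zero gives the nullclines x + 0.28y = 270 and 0.18x + y = 450.
Substituting y = 450 - 0.18x into the first: x(1 - 0.28·0.18) = 270 - 0.28·450.
So x* = 144/0.95 = 152, and then y* = 450 - 0.18·152 = 423.

x* ≈ 152, y* ≈ 423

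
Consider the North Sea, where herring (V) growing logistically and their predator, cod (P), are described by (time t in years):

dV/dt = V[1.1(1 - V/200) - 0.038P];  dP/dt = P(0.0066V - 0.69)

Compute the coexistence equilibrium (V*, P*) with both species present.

V* ≈ 105, P* ≈ 13.8

From dP/dt = 0 with P > 0: 0.0066V* = 0.69, so V* = 105.
Substitute into dV/dt = 0: 1.1(1 - 105/200) = 0.038P*.
The bracket is 0.477, giving P* = 0.525/0.038 = 13.8.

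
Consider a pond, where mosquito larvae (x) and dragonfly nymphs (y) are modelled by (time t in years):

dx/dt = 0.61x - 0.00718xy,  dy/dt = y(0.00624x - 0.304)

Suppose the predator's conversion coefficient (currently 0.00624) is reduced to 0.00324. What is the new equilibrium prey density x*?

At the interior fixed point, setting dy/dt = 0 with y > 0 fixes x* = (predator death rate)/(xy coefficient) — independent of the other coefficients.
With the change, x* = 0.304/0.00324 = 93.8; it rises from 48.7.

x* ≈ 93.8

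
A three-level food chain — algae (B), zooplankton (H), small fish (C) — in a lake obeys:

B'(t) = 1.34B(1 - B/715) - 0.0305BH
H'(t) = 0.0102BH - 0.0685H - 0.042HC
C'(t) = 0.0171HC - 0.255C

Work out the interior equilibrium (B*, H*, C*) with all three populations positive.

B* ≈ 472, H* ≈ 14.9, C* ≈ 113

From dC/dt = 0: 0.0171H* = 0.255, so H* = 14.9.
From dB/dt = 0: 1.34(1 - B*/715) = 0.0305·14.9, giving B* = 715·(1 - 0.339) = 472.
From dH/dt = 0: 0.0102·472 - 0.0685 = 0.042C*, so C* = 4.75/0.042 = 113.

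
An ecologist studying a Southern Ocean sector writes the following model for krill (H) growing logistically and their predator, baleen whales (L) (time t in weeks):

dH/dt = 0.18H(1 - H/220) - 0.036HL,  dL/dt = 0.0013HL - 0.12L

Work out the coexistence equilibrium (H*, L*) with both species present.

From dL/dt = 0 with L > 0: 0.0013H* = 0.12, so H* = 92.3.
Substitute into dH/dt = 0: 0.18(1 - 92.3/220) = 0.036L*.
The bracket is 0.58, giving L* = 0.104/0.036 = 2.9.

H* ≈ 92.3, L* ≈ 2.9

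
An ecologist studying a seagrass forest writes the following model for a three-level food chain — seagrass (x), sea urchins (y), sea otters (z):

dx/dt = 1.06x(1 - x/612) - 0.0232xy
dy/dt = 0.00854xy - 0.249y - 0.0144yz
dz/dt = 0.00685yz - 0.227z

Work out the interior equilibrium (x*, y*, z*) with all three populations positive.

From dz/dt = 0: 0.00685y* = 0.227, so y* = 33.1.
From dx/dt = 0: 1.06(1 - x*/612) = 0.0232·33.1, giving x* = 612·(1 - 0.725) = 168.
From dy/dt = 0: 0.00854·168 - 0.249 = 0.0144z*, so z* = 1.19/0.0144 = 82.4.

x* ≈ 168, y* ≈ 33.1, z* ≈ 82.4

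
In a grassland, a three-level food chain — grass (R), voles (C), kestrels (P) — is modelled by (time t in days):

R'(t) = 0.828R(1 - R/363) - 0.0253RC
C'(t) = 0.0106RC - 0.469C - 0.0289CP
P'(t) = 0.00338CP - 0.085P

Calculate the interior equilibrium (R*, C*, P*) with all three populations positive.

From dP/dt = 0: 0.00338C* = 0.085, so C* = 25.1.
From dR/dt = 0: 0.828(1 - R*/363) = 0.0253·25.1, giving R* = 363·(1 - 0.768) = 84.1.
From dC/dt = 0: 0.0106·84.1 - 0.469 = 0.0289P*, so P* = 0.422/0.0289 = 14.6.

R* ≈ 84.1, C* ≈ 25.1, P* ≈ 14.6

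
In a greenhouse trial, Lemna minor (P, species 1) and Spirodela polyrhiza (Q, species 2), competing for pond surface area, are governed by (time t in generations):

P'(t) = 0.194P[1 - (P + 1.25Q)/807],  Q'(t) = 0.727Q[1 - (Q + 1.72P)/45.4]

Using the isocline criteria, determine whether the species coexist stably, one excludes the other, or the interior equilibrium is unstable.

species 1 excludes species 2

Compare the nullcline intercepts: K1/α12 = 807/1.25 = 646 > K2 = 45.4; K2/α21 = 45.4/1.72 = 26.4 < K1 = 807.
Since the inequalities point opposite ways, species 1 can invade but species 2 cannot.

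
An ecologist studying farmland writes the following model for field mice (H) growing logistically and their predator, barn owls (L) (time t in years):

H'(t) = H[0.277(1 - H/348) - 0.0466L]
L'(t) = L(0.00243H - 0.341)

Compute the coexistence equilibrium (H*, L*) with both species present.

From dL/dt = 0 with L > 0: 0.00243H* = 0.341, so H* = 140.
Substitute into dH/dt = 0: 0.277(1 - 140/348) = 0.0466L*.
The bracket is 0.597, giving L* = 0.165/0.0466 = 3.55.

H* ≈ 140, L* ≈ 3.55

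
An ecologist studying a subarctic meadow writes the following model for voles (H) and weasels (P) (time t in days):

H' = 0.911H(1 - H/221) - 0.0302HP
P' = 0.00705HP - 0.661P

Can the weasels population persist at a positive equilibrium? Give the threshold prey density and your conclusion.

Threshold H = 93.8; K > 93.8, so yes, the predator persists.

The predator equation gives dP/dt > 0 only when H > 0.661/0.00705 = 93.8.
Without the predator, H → K = 221. Since 221 > 93.8, the predator can invade and persist.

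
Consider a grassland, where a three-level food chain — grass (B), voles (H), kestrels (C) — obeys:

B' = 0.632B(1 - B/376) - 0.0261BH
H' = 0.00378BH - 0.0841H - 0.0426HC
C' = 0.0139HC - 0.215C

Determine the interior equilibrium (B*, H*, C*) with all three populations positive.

From dC/dt = 0: 0.0139H* = 0.215, so H* = 15.5.
From dB/dt = 0: 0.632(1 - B*/376) = 0.0261·15.5, giving B* = 376·(1 - 0.639) = 136.
From dH/dt = 0: 0.00378·136 - 0.0841 = 0.0426C*, so C* = 0.429/0.0426 = 10.1.

B* ≈ 136, H* ≈ 15.5, C* ≈ 10.1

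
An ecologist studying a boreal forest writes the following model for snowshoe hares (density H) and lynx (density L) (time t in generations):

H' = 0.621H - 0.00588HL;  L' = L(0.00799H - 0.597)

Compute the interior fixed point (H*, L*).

Set dL/dt = 0 with L > 0: 0.00799H - 0.597 = 0, so H* = 0.597/0.00799 = 74.7.
Set dH/dt = 0 with H > 0: 0.621 - 0.00588L = 0, so L* = 0.621/0.00588 = 106.

H* ≈ 74.7, L* ≈ 106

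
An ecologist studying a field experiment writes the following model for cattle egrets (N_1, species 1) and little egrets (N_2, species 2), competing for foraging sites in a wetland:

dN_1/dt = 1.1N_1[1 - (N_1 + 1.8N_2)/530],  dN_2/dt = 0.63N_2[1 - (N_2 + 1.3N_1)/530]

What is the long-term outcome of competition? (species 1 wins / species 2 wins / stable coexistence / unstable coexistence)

Compare the nullcline intercepts: K1/α12 = 530/1.8 = 294 < K2 = 530; K2/α21 = 530/1.3 = 408 < K1 = 530.
Since both are reversed, neither can invade when rare; the interior point is a saddle.

unstable coexistence (outcome depends on initial conditions)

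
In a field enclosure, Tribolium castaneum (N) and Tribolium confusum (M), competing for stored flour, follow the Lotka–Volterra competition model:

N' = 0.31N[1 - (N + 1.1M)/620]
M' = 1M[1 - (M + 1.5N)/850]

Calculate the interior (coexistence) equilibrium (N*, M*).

N* ≈ 485, M* ≈ 123

Setting both brackets to zero gives the nullclines N + 1.1M = 620 and 1.5N + M = 850.
Substituting M = 850 - 1.5N into the first: N(1 - 1.1·1.5) = 620 - 1.1·850.
So N* = -315/-0.65 = 485, and then M* = 850 - 1.5·485 = 123.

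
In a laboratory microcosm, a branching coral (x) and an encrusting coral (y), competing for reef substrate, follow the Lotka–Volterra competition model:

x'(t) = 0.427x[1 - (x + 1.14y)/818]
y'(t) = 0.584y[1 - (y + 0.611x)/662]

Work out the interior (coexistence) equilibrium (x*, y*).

Setting both brackets to zero gives the nullclines x + 1.14y = 818 and 0.611x + y = 662.
Substituting y = 662 - 0.611x into the first: x(1 - 1.14·0.611) = 818 - 1.14·662.
So x* = 63.3/0.303 = 209, and then y* = 662 - 0.611·209 = 535.

x* ≈ 209, y* ≈ 535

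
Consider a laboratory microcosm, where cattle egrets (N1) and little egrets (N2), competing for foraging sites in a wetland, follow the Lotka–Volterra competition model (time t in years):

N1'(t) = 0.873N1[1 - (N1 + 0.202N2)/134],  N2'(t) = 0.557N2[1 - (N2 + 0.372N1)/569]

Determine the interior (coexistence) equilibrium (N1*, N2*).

Setting both brackets to zero gives the nullclines N1 + 0.202N2 = 134 and 0.372N1 + N2 = 569.
Substituting N2 = 569 - 0.372N1 into the first: N1(1 - 0.202·0.372) = 134 - 0.202·569.
So N1* = 19.1/0.925 = 20.6, and then N2* = 569 - 0.372·20.6 = 561.

N1* ≈ 20.6, N2* ≈ 561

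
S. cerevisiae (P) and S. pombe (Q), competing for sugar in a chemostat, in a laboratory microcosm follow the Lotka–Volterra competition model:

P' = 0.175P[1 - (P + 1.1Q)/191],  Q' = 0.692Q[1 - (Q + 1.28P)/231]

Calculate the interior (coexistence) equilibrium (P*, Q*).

P* ≈ 155, Q* ≈ 33

Setting both brackets to zero gives the nullclines P + 1.1Q = 191 and 1.28P + Q = 231.
Substituting Q = 231 - 1.28P into the first: P(1 - 1.1·1.28) = 191 - 1.1·231.
So P* = -63.1/-0.408 = 155, and then Q* = 231 - 1.28·155 = 33.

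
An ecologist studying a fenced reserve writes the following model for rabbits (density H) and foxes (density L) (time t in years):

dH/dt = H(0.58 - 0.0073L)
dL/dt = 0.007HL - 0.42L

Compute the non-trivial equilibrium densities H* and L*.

H* ≈ 60, L* ≈ 79.5

Set dL/dt = 0 with L > 0: 0.007H - 0.42 = 0, so H* = 0.42/0.007 = 60.
Set dH/dt = 0 with H > 0: 0.58 - 0.0073L = 0, so L* = 0.58/0.0073 = 79.5.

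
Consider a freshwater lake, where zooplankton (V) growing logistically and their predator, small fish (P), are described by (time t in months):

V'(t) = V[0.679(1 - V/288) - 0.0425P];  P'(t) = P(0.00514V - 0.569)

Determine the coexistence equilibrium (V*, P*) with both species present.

V* ≈ 111, P* ≈ 9.84

From dP/dt = 0 with P > 0: 0.00514V* = 0.569, so V* = 111.
Substitute into dV/dt = 0: 0.679(1 - 111/288) = 0.0425P*.
The bracket is 0.616, giving P* = 0.418/0.0425 = 9.84.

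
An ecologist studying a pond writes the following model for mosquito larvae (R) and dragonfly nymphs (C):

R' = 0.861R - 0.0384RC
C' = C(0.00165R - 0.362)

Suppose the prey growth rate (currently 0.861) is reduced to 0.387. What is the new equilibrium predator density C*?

At the interior fixed point, setting dR/dt = 0 with R > 0 fixes C* = (prey growth rate)/(RC coefficient) — independent of the other coefficients.
With the change, C* = 0.387/0.0384 = 10.1; it falls from 22.4.

C* ≈ 10.1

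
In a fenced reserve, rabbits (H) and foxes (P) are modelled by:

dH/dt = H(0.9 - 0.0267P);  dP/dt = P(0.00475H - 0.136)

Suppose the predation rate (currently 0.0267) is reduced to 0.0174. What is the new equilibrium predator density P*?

P* ≈ 51.7

At the interior fixed point, setting dH/dt = 0 with H > 0 fixes P* = (prey growth rate)/(HP coefficient) — independent of the other coefficients.
With the change, P* = 0.9/0.0174 = 51.7; it rises from 33.7.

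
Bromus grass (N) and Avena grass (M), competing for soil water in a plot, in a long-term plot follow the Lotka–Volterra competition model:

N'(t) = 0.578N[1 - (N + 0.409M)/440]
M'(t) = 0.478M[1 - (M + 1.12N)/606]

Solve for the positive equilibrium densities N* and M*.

Setting both brackets to zero gives the nullclines N + 0.409M = 440 and 1.12N + M = 606.
Substituting M = 606 - 1.12N into the first: N(1 - 0.409·1.12) = 440 - 0.409·606.
So N* = 192/0.542 = 355, and then M* = 606 - 1.12·355 = 209.

N* ≈ 355, M* ≈ 209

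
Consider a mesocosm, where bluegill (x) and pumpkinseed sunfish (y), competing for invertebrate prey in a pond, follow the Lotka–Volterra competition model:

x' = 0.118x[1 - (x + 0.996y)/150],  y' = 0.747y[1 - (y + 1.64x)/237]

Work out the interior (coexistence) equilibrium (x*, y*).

Setting both brackets to zero gives the nullclines x + 0.996y = 150 and 1.64x + y = 237.
Substituting y = 237 - 1.64x into the first: x(1 - 0.996·1.64) = 150 - 0.996·237.
So x* = -86.1/-0.633 = 136, and then y* = 237 - 1.64·136 = 14.2.

x* ≈ 136, y* ≈ 14.2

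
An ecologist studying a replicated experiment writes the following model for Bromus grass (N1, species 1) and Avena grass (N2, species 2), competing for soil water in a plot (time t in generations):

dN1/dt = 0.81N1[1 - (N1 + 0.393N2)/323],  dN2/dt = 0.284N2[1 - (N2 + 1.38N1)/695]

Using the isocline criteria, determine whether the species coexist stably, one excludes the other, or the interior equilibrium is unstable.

stable coexistence

Compare the nullcline intercepts: K1/α12 = 323/0.393 = 822 > K2 = 695; K2/α21 = 695/1.38 = 504 > K1 = 323.
Since both inequalities hold, each species can invade when rare, so the interior equilibrium is stable.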